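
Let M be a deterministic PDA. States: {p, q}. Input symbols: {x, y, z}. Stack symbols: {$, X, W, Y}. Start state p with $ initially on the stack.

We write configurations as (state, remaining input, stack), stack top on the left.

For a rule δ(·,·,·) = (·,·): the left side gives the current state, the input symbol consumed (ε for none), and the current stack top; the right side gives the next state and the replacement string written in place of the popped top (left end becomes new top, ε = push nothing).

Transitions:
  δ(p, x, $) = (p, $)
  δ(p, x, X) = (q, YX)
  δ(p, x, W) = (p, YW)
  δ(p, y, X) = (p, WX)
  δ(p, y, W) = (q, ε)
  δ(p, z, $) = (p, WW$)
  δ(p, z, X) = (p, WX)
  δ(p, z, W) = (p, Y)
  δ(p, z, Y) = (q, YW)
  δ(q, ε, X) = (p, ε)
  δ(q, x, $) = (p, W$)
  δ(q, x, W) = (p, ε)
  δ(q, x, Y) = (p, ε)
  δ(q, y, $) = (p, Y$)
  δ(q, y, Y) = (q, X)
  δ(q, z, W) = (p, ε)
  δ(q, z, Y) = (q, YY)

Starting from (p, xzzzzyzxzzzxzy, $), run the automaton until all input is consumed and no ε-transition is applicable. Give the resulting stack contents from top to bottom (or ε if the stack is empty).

(p, xzzzzyzxzzzxzy, $)
  read x, top $: go to p, push $ → (p, zzzzyzxzzzxzy, $)
  read z, top $: go to p, push WW$ → (p, zzzyzxzzzxzy, WW$)
  read z, top W: go to p, push Y → (p, zzyzxzzzxzy, YW$)
  read z, top Y: go to q, push YW → (q, zyzxzzzxzy, YWW$)
  read z, top Y: go to q, push YY → (q, yzxzzzxzy, YYWW$)
  read y, top Y: go to q, push X → (q, zxzzzxzy, XYWW$)
  ε-move, top X: go to p, push ε → (p, zxzzzxzy, YWW$)
  read z, top Y: go to q, push YW → (q, xzzzxzy, YWWW$)
  read x, top Y: go to p, push ε → (p, zzzxzy, WWW$)
  read z, top W: go to p, push Y → (p, zzxzy, YWW$)
  read z, top Y: go to q, push YW → (q, zxzy, YWWW$)
  read z, top Y: go to q, push YY → (q, xzy, YYWWW$)
  read x, top Y: go to p, push ε → (p, zy, YWWW$)
  read z, top Y: go to q, push YW → (q, y, YWWWW$)
  read y, top Y: go to q, push X → (q, ε, XWWWW$)
  ε-move, top X: go to p, push ε → (p, ε, WWWW$)
All input consumed in state p with stack WWWW$.

WWWW$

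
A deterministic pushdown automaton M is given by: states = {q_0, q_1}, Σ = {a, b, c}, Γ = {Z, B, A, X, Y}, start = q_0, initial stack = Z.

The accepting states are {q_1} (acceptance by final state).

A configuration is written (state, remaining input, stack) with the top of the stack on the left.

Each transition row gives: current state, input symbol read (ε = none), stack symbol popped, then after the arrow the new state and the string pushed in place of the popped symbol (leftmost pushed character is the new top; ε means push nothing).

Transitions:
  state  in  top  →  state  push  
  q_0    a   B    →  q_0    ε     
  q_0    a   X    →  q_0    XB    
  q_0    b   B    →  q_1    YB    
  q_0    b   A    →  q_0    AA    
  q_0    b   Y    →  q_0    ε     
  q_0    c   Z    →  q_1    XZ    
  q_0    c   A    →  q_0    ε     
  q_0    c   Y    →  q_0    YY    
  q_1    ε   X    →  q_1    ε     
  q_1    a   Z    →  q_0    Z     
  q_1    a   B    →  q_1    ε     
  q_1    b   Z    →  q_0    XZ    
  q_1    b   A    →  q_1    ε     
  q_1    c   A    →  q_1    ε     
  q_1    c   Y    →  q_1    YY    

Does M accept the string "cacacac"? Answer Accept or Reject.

(q_0, cacacac, Z)
  read c, top Z: go to q_1, push XZ → (q_1, acacac, XZ)
  ε-move, top X: go to q_1, push ε → (q_1, acacac, Z)
  read a, top Z: go to q_0, push Z → (q_0, cacac, Z)
  read c, top Z: go to q_1, push XZ → (q_1, acac, XZ)
  ε-move, top X: go to q_1, push ε → (q_1, acac, Z)
  read a, top Z: go to q_0, push Z → (q_0, cac, Z)
  read c, top Z: go to q_1, push XZ → (q_1, ac, XZ)
  ε-move, top X: go to q_1, push ε → (q_1, ac, Z)
  read a, top Z: go to q_0, push Z → (q_0, c, Z)
  read c, top Z: go to q_1, push XZ → (q_1, ε, XZ)
All input consumed; state q_1 ∈ F.

Accept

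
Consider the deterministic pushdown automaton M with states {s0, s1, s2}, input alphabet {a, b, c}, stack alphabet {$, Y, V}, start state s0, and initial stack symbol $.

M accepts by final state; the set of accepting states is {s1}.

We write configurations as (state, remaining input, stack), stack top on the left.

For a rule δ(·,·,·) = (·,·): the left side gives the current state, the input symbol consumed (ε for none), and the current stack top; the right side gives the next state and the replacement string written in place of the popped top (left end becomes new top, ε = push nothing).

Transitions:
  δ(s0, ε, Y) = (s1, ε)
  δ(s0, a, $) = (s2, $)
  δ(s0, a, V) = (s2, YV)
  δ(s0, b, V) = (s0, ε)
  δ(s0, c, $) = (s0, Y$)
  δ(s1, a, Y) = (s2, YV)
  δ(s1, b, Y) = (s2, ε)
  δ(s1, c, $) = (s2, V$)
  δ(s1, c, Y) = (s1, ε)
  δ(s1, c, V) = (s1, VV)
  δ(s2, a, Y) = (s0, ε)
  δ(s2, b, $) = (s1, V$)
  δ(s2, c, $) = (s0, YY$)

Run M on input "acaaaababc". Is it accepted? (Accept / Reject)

(s0, acaaaababc, $)
  read a, top $: go to s2, push $ → (s2, caaaababc, $)
  read c, top $: go to s0, push YY$ → (s0, aaaababc, YY$)
  ε-move, top Y: go to s1, push ε → (s1, aaaababc, Y$)
  read a, top Y: go to s2, push YV → (s2, aaababc, YV$)
  read a, top Y: go to s0, push ε → (s0, aababc, V$)
  read a, top V: go to s2, push YV → (s2, ababc, YV$)
  read a, top Y: go to s0, push ε → (s0, babc, V$)
  read b, top V: go to s0, push ε → (s0, abc, $)
  read a, top $: go to s2, push $ → (s2, bc, $)
  read b, top $: go to s1, push V$ → (s1, c, V$)
  read c, top V: go to s1, push VV → (s1, ε, VV$)
All input consumed; state s1 ∈ F.

Accept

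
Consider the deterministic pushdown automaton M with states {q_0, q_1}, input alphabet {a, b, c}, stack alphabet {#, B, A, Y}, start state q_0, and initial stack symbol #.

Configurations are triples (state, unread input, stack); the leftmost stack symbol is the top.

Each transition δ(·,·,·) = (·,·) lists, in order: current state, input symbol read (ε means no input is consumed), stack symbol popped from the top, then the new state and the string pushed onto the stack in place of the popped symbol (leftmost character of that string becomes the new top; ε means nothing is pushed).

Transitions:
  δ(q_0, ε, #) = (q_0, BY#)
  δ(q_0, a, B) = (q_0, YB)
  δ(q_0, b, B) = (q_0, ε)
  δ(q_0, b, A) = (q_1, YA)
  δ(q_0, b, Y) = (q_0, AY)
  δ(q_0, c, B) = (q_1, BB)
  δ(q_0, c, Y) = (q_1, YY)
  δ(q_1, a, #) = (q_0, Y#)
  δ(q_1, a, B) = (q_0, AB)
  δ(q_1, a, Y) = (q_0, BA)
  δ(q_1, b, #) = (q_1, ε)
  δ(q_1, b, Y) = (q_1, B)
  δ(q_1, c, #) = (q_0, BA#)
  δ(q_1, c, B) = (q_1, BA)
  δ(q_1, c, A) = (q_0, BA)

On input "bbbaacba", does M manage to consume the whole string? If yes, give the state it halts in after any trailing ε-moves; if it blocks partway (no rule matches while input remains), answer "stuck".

(q_0, bbbaacba, #)
  ε-move, top #: go to q_0, push BY# → (q_0, bbbaacba, BY#)
  read b, top B: go to q_0, push ε → (q_0, bbaacba, Y#)
  read b, top Y: go to q_0, push AY → (q_0, baacba, AY#)
  read b, top A: go to q_1, push YA → (q_1, aacba, YAY#)
  read a, top Y: go to q_0, push BA → (q_0, acba, BAAY#)
  read a, top B: go to q_0, push YB → (q_0, cba, YBAAY#)
  read c, top Y: go to q_1, push YY → (q_1, ba, YYBAAY#)
  read b, top Y: go to q_1, push B → (q_1, a, BYBAAY#)
  read a, top B: go to q_0, push AB → (q_0, ε, ABYBAAY#)
All input consumed; M is in state q_0.

q_0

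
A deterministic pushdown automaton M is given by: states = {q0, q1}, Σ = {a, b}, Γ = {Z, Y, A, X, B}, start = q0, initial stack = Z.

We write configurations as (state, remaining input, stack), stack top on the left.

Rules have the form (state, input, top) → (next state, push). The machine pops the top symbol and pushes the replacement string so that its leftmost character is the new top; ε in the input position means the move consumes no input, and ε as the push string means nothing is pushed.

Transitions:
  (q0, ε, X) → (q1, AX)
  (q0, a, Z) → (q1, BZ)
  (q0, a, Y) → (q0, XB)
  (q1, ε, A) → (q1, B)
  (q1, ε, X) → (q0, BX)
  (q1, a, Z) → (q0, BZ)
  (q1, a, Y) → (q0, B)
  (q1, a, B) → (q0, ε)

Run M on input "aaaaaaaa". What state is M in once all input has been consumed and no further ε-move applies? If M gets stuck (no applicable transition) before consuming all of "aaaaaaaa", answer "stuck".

q0

(q0, aaaaaaaa, Z)
  read a, top Z: go to q1, push BZ → (q1, aaaaaaa, BZ)
  read a, top B: go to q0, push ε → (q0, aaaaaa, Z)
  read a, top Z: go to q1, push BZ → (q1, aaaaa, BZ)
  read a, top B: go to q0, push ε → (q0, aaaa, Z)
  read a, top Z: go to q1, push BZ → (q1, aaa, BZ)
  read a, top B: go to q0, push ε → (q0, aa, Z)
  read a, top Z: go to q1, push BZ → (q1, a, BZ)
  read a, top B: go to q0, push ε → (q0, ε, Z)
All input consumed; M is in state q0.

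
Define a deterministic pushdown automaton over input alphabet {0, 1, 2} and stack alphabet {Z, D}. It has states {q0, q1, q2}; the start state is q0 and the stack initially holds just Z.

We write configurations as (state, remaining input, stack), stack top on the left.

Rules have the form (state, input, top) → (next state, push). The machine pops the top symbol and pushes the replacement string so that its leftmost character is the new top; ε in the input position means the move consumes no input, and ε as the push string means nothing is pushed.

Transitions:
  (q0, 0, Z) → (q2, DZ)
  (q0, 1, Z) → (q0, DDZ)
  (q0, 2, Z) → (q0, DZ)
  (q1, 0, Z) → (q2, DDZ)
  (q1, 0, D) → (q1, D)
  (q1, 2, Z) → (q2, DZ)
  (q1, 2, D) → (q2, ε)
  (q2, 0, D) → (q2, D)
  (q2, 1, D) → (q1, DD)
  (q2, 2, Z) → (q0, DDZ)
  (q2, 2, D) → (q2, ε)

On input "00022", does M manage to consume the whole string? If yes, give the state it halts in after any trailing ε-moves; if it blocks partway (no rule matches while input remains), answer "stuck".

q0

(q0, 00022, Z) ⊢ (q2, 0022, DZ) ⊢ (q2, 022, DZ) ⊢ (q2, 22, DZ) ⊢ (q2, 2, Z) ⊢ (q0, ε, DDZ)
All input consumed; M is in state q0.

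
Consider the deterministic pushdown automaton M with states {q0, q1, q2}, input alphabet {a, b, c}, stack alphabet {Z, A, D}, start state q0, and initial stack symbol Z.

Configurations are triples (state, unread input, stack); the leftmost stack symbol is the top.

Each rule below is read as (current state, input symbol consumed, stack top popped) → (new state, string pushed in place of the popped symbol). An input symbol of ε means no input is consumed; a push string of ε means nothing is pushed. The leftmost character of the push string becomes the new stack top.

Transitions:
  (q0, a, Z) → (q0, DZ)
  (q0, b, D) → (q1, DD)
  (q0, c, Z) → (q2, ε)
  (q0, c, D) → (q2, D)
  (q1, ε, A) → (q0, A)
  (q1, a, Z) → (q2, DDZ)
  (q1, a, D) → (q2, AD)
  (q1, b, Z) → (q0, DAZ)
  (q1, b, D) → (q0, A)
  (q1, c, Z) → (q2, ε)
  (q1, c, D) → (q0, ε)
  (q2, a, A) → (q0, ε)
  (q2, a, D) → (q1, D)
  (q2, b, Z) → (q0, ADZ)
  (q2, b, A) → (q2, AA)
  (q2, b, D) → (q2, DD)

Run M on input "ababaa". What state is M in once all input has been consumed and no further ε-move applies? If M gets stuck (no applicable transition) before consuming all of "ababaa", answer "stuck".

(q0, ababaa, Z)
  read a, top Z: go to q0, push DZ → (q0, babaa, DZ)
  read b, top D: go to q1, push DD → (q1, abaa, DDZ)
  read a, top D: go to q2, push AD → (q2, baa, ADDZ)
  read b, top A: go to q2, push AA → (q2, aa, AADDZ)
  read a, top A: go to q0, push ε → (q0, a, ADDZ)
No transition for (q0, a, top A); M blocks with input a remaining.

stuck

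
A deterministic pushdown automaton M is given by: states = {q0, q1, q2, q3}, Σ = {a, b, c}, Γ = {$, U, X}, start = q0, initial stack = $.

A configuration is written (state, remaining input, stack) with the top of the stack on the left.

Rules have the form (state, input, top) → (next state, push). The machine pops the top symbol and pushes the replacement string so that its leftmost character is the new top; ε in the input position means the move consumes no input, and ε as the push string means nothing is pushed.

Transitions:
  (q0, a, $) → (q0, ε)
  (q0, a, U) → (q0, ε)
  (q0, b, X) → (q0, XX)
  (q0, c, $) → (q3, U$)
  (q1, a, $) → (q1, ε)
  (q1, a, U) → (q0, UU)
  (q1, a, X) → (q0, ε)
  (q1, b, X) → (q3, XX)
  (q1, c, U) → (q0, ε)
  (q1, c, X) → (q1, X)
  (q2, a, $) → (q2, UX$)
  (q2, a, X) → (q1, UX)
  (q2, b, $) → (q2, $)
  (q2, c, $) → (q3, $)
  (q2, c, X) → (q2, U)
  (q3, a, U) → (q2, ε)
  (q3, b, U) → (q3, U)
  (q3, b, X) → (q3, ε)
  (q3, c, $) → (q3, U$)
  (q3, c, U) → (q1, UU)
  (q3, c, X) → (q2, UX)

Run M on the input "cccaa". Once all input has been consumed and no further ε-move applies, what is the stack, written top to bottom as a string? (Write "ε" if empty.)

ε

(q0, cccaa, $) ⊢ (q3, ccaa, U$) ⊢ (q1, caa, UU$) ⊢ (q0, aa, U$) ⊢ (q0, a, $) ⊢ (q0, ε, ε)
All input consumed in state q0 with stack ε.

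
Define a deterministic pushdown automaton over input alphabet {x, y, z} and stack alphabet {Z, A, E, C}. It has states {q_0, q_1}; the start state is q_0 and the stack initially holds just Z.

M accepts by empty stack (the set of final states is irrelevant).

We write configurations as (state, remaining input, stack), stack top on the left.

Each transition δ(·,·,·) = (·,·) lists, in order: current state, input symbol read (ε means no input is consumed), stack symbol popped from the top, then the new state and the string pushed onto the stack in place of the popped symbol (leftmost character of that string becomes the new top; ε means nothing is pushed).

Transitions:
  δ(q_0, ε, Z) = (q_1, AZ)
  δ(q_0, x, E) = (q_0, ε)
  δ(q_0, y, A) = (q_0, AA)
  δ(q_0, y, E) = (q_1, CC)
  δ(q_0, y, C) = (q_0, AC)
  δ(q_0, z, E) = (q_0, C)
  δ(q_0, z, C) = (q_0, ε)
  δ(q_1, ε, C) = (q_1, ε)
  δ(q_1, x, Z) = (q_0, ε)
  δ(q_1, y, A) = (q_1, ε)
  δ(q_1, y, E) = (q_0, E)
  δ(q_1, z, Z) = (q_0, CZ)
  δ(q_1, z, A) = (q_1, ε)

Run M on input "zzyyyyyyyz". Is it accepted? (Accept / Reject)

(q_0, zzyyyyyyyz, Z) ⊢ (q_1, zzyyyyyyyz, AZ) ⊢ (q_1, zyyyyyyyz, Z) ⊢ (q_0, yyyyyyyz, CZ) ⊢ (q_0, yyyyyyz, ACZ) ⊢ (q_0, yyyyyz, AACZ) ⊢ (q_0, yyyyz, AAACZ) ⊢ (q_0, yyyz, AAAACZ) ⊢ (q_0, yyz, AAAAACZ) ⊢ (q_0, yz, AAAAAACZ) ⊢ (q_0, z, AAAAAAACZ)
No transition applies at (q_0, z, AAAAAAACZ); input not fully consumed.

Reject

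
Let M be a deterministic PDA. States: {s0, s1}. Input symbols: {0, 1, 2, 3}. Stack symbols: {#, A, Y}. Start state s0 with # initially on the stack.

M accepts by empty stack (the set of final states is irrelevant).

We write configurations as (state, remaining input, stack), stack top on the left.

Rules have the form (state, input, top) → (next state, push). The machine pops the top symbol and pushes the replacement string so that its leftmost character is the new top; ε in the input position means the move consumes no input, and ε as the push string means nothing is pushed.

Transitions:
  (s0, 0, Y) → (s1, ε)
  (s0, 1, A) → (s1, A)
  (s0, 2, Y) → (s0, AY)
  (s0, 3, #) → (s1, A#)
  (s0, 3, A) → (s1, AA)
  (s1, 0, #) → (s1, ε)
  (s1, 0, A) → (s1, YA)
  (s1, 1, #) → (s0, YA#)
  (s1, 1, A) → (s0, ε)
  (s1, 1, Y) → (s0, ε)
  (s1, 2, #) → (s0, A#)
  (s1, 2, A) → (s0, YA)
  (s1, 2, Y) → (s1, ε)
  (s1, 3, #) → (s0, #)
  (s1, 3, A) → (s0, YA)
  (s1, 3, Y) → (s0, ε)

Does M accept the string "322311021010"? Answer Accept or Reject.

Reject

(s0, 322311021010, #) ⊢ (s1, 22311021010, A#) ⊢ (s0, 2311021010, YA#) ⊢ (s0, 311021010, AYA#) ⊢ (s1, 11021010, AAYA#) ⊢ (s0, 1021010, AYA#) ⊢ (s1, 021010, AYA#) ⊢ (s1, 21010, YAYA#) ⊢ (s1, 1010, AYA#) ⊢ (s0, 010, YA#) ⊢ (s1, 10, A#) ⊢ (s0, 0, #)
No transition applies at (s0, 0, #); input not fully consumed.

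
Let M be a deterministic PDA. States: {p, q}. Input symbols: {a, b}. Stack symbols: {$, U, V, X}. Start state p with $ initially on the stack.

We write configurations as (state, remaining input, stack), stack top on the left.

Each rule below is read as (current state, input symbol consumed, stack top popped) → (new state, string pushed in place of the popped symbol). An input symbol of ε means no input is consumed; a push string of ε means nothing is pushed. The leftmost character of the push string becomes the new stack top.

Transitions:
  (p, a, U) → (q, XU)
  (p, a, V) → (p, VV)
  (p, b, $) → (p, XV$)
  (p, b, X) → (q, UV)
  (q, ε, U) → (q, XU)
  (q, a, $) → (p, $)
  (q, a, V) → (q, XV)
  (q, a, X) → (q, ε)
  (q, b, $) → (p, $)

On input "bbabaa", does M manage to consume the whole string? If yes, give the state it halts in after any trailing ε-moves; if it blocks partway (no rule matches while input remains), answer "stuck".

(p, bbabaa, $)
  read b, top $: go to p, push XV$ → (p, babaa, XV$)
  read b, top X: go to q, push UV → (q, abaa, UVV$)
  ε-move, top U: go to q, push XU → (q, abaa, XUVV$)
  read a, top X: go to q, push ε → (q, baa, UVV$)
  ε-move, top U: go to q, push XU → (q, baa, XUVV$)
No transition for (q, b, top X); M blocks with input baa remaining.

stuck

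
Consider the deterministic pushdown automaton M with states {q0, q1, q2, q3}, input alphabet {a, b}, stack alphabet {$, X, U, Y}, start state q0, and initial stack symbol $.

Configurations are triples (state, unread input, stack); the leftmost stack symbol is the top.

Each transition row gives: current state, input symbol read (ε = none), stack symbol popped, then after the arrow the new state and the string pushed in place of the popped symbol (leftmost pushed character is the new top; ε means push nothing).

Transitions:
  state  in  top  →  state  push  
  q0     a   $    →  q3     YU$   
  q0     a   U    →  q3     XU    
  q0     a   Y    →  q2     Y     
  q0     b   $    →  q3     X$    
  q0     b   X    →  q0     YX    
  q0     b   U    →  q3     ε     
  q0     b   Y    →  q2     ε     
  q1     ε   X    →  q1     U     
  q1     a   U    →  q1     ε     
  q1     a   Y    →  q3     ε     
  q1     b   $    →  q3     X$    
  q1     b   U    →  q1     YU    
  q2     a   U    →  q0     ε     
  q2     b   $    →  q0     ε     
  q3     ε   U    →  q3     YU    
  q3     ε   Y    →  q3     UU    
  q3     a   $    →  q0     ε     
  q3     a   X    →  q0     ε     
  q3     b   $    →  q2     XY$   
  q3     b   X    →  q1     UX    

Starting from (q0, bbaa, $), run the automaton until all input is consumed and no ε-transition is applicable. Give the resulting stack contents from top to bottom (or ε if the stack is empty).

(q0, bbaa, $)
  read b, top $: go to q3, push X$ → (q3, baa, X$)
  read b, top X: go to q1, push UX → (q1, aa, UX$)
  read a, top U: go to q1, push ε → (q1, a, X$)
  ε-move, top X: go to q1, push U → (q1, a, U$)
  read a, top U: go to q1, push ε → (q1, ε, $)
All input consumed in state q1 with stack $.

$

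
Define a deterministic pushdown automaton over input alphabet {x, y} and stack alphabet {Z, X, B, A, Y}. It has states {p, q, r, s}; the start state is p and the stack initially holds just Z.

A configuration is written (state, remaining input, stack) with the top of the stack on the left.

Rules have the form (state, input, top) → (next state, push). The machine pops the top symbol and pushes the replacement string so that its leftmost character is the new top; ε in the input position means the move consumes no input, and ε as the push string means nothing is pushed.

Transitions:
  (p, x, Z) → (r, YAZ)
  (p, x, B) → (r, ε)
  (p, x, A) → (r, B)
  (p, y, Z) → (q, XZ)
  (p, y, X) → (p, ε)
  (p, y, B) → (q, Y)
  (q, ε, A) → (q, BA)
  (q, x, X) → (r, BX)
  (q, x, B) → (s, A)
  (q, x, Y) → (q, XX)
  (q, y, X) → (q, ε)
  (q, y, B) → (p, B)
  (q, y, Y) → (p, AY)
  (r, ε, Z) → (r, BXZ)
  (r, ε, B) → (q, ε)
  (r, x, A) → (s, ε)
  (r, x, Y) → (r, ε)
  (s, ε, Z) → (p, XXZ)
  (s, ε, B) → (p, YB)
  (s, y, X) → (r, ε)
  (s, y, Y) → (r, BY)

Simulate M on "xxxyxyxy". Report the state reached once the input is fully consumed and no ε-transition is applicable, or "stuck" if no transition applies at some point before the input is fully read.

stuck

(p, xxxyxyxy, Z)
  read x, top Z: go to r, push YAZ → (r, xxyxyxy, YAZ)
  read x, top Y: go to r, push ε → (r, xyxyxy, AZ)
  read x, top A: go to s, push ε → (s, yxyxy, Z)
  ε-move, top Z: go to p, push XXZ → (p, yxyxy, XXZ)
  read y, top X: go to p, push ε → (p, xyxy, XZ)
No transition for (p, x, top X); M blocks with input xyxy remaining.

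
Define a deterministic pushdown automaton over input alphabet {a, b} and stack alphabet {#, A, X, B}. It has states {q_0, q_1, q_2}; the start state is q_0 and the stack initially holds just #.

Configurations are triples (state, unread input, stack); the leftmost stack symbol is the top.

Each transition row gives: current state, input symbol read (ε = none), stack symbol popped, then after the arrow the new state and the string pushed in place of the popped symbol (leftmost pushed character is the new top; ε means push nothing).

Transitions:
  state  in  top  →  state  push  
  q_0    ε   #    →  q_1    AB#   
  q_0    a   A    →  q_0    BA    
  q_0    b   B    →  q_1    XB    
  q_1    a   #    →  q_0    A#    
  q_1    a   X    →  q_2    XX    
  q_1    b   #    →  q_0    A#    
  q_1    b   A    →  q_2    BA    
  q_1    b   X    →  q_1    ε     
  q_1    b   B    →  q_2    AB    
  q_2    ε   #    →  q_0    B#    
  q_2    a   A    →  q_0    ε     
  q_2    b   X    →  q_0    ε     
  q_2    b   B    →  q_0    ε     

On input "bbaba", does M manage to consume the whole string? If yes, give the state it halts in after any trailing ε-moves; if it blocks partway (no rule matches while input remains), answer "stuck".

(q_0, bbaba, #)
  ε-move, top #: go to q_1, push AB# → (q_1, bbaba, AB#)
  read b, top A: go to q_2, push BA → (q_2, baba, BAB#)
  read b, top B: go to q_0, push ε → (q_0, aba, AB#)
  read a, top A: go to q_0, push BA → (q_0, ba, BAB#)
  read b, top B: go to q_1, push XB → (q_1, a, XBAB#)
  read a, top X: go to q_2, push XX → (q_2, ε, XXBAB#)
All input consumed; M is in state q_2.

q_2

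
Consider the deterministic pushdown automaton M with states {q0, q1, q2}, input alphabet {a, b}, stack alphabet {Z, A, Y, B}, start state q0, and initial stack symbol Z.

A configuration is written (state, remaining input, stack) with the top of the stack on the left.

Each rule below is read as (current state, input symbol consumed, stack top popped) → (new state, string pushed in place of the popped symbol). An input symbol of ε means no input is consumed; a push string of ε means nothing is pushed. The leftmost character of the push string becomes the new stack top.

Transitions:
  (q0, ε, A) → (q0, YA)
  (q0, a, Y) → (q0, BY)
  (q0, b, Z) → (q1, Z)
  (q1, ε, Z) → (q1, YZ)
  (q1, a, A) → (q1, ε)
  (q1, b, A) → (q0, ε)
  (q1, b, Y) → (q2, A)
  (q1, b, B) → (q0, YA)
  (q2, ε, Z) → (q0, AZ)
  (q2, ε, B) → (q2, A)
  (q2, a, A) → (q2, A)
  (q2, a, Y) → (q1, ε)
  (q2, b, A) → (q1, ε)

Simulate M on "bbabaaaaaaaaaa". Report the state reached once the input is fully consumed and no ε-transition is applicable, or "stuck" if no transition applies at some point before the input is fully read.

(q0, bbabaaaaaaaaaa, Z)
  read b, top Z: go to q1, push Z → (q1, babaaaaaaaaaa, Z)
  ε-move, top Z: go to q1, push YZ → (q1, babaaaaaaaaaa, YZ)
  read b, top Y: go to q2, push A → (q2, abaaaaaaaaaa, AZ)
  read a, top A: go to q2, push A → (q2, baaaaaaaaaa, AZ)
  read b, top A: go to q1, push ε → (q1, aaaaaaaaaa, Z)
  ε-move, top Z: go to q1, push YZ → (q1, aaaaaaaaaa, YZ)
No transition for (q1, a, top Y); M blocks with input aaaaaaaaaa remaining.

stuck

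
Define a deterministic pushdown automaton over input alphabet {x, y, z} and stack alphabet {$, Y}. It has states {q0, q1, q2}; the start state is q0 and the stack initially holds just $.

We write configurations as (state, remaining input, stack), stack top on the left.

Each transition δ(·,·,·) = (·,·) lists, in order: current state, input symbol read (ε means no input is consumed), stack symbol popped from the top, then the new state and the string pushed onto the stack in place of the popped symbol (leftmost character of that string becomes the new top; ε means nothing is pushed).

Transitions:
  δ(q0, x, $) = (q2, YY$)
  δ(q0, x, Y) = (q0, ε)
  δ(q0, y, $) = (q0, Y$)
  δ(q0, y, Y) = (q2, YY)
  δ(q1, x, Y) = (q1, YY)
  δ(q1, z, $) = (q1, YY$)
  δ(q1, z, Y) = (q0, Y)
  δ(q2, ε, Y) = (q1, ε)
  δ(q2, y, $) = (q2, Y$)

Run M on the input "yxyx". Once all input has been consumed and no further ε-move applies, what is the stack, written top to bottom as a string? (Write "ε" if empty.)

(q0, yxyx, $)
  read y, top $: go to q0, push Y$ → (q0, xyx, Y$)
  read x, top Y: go to q0, push ε → (q0, yx, $)
  read y, top $: go to q0, push Y$ → (q0, x, Y$)
  read x, top Y: go to q0, push ε → (q0, ε, $)
All input consumed in state q0 with stack $.

$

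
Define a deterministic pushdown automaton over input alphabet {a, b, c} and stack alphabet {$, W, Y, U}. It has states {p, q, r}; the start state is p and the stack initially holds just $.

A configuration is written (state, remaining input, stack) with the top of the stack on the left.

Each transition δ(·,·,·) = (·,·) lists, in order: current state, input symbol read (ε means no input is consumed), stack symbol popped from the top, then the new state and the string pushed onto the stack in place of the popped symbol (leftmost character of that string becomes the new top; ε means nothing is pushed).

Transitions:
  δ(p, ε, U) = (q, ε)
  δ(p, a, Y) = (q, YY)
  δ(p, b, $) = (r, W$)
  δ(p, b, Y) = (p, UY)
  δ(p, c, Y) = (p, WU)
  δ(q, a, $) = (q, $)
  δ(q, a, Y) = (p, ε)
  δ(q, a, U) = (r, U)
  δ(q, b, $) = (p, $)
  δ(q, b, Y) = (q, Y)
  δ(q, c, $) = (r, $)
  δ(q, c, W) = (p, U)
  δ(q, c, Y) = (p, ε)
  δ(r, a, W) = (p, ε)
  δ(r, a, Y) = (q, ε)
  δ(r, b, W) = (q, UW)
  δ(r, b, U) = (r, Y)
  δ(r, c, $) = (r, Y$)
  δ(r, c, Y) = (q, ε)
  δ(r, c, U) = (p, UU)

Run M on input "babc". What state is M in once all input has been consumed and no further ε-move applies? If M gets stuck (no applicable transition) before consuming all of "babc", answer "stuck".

stuck

(p, babc, $)
  read b, top $: go to r, push W$ → (r, abc, W$)
  read a, top W: go to p, push ε → (p, bc, $)
  read b, top $: go to r, push W$ → (r, c, W$)
No transition for (r, c, top W); M blocks with input c remaining.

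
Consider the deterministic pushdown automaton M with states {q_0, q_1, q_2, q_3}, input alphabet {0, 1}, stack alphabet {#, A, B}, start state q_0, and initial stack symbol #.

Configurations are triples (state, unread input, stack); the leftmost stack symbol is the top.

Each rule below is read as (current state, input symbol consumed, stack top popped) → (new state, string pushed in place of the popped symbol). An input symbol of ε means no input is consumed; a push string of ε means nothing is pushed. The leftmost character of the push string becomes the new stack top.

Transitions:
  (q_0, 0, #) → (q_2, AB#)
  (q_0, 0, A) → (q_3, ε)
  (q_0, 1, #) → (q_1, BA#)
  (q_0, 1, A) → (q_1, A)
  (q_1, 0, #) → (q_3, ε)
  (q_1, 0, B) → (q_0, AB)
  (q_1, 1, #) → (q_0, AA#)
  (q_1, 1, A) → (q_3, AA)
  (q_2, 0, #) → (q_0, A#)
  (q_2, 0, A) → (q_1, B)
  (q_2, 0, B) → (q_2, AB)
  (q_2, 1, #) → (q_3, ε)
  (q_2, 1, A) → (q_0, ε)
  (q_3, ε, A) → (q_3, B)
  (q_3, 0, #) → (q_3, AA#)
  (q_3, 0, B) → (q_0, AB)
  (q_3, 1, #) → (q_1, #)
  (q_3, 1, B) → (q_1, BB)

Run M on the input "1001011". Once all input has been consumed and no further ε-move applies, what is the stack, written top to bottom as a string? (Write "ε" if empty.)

(q_0, 1001011, #) ⊢ (q_1, 001011, BA#) ⊢ (q_0, 01011, ABA#) ⊢ (q_3, 1011, BA#) ⊢ (q_1, 011, BBA#) ⊢ (q_0, 11, ABBA#) ⊢ (q_1, 1, ABBA#) ⊢ (q_3, ε, AABBA#) ⊢ (q_3, ε, BABBA#)
All input consumed in state q_3 with stack BABBA#.

BABBA#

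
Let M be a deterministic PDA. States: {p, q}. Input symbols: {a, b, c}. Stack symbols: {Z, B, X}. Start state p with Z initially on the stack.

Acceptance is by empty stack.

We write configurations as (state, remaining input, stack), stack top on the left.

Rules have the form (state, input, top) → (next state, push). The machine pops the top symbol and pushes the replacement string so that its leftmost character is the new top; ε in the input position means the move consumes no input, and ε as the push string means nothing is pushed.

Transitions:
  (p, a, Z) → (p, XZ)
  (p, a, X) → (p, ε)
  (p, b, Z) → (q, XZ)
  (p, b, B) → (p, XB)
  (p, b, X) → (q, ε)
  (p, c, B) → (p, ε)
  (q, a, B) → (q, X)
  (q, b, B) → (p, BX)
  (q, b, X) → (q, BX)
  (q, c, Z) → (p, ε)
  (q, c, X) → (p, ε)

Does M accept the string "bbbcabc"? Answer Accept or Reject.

(p, bbbcabc, Z) ⊢ (q, bbcabc, XZ) ⊢ (q, bcabc, BXZ) ⊢ (p, cabc, BXXZ) ⊢ (p, abc, XXZ) ⊢ (p, bc, XZ) ⊢ (q, c, Z) ⊢ (p, ε, ε)
All input consumed and the stack is empty.

Accept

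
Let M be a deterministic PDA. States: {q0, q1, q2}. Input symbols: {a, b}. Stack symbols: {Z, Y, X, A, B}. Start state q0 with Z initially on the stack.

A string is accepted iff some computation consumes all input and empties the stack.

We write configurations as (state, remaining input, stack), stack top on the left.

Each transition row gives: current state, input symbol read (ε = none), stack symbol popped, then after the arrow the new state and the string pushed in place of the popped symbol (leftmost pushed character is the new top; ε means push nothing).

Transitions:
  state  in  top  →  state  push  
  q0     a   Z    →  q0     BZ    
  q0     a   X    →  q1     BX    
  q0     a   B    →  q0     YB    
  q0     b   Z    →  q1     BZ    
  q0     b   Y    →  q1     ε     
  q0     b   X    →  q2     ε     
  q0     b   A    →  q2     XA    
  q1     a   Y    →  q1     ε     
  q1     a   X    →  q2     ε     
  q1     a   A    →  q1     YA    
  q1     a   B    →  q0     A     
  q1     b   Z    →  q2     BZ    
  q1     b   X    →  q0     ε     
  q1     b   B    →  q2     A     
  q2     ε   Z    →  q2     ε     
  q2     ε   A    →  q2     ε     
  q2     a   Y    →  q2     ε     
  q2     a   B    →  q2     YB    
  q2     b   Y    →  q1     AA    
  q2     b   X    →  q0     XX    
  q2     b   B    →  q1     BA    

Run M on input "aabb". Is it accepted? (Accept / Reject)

Accept

(q0, aabb, Z)
  read a, top Z: go to q0, push BZ → (q0, abb, BZ)
  read a, top B: go to q0, push YB → (q0, bb, YBZ)
  read b, top Y: go to q1, push ε → (q1, b, BZ)
  read b, top B: go to q2, push A → (q2, ε, AZ)
  ε-move, top A: go to q2, push ε → (q2, ε, Z)
  ε-move, top Z: go to q2, push ε → (q2, ε, ε)
All input consumed and the stack is empty.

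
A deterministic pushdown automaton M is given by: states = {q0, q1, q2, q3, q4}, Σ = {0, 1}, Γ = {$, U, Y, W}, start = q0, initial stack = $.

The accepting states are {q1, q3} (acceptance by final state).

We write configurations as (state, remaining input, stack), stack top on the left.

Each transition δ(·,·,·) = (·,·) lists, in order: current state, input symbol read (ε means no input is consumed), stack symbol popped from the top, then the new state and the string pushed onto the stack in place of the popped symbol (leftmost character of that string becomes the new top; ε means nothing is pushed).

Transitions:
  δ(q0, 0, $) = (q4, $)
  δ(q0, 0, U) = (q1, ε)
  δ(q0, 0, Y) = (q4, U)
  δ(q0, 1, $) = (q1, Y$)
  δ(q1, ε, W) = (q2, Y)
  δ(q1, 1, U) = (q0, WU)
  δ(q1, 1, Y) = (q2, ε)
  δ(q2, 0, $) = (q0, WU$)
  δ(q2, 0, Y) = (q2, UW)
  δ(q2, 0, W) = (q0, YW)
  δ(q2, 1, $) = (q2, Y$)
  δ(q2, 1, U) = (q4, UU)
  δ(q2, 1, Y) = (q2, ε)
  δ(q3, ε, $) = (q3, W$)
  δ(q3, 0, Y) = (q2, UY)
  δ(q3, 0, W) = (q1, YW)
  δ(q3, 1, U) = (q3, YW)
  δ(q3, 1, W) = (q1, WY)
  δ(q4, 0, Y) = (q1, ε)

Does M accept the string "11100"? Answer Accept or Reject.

(q0, 11100, $)
  read 1, top $: go to q1, push Y$ → (q1, 1100, Y$)
  read 1, top Y: go to q2, push ε → (q2, 100, $)
  read 1, top $: go to q2, push Y$ → (q2, 00, Y$)
  read 0, top Y: go to q2, push UW → (q2, 0, UW$)
No transition applies at (q2, 0, UW$); input not fully consumed.

Reject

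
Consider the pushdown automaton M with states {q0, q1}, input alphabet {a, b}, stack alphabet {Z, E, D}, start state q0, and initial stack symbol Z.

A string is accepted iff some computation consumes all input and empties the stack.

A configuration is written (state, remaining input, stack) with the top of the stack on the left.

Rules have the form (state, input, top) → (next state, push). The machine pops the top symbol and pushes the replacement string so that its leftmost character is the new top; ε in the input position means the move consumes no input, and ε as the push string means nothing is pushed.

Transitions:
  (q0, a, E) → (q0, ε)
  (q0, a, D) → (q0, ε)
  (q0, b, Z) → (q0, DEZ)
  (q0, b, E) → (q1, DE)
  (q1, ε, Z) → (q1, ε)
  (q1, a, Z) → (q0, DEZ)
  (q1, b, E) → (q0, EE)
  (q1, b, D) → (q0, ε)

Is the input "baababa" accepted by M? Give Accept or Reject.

Reject

No computation consumes all input and empties the stack.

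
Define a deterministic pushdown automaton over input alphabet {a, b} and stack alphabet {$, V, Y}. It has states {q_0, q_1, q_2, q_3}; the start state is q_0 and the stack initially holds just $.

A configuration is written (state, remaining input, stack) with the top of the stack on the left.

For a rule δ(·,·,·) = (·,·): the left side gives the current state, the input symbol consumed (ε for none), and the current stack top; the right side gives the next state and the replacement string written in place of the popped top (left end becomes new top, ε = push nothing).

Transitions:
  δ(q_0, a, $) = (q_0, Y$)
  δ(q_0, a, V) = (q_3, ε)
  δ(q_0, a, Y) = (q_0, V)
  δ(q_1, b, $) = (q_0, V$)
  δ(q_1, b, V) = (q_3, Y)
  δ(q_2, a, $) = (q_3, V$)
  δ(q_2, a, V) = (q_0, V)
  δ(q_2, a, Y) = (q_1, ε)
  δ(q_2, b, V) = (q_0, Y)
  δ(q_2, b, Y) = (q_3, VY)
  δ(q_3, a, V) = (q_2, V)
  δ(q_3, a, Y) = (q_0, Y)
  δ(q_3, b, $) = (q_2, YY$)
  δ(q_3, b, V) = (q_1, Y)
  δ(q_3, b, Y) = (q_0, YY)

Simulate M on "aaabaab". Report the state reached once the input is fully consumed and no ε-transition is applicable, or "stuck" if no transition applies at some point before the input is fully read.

stuck

(q_0, aaabaab, $)
  read a, top $: go to q_0, push Y$ → (q_0, aabaab, Y$)
  read a, top Y: go to q_0, push V → (q_0, abaab, V$)
  read a, top V: go to q_3, push ε → (q_3, baab, $)
  read b, top $: go to q_2, push YY$ → (q_2, aab, YY$)
  read a, top Y: go to q_1, push ε → (q_1, ab, Y$)
No transition for (q_1, a, top Y); M blocks with input ab remaining.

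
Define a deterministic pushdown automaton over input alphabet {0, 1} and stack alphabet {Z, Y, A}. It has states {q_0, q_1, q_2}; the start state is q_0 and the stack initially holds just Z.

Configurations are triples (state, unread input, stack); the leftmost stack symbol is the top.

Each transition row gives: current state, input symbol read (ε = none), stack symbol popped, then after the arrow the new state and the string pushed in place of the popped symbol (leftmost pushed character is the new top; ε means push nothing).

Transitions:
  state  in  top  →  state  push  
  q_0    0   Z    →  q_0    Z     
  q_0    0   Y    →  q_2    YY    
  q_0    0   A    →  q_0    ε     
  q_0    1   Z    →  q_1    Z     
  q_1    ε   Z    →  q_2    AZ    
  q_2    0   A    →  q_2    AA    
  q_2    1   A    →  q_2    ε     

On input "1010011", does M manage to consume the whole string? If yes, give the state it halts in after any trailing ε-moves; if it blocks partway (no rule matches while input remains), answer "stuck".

(q_0, 1010011, Z)
  read 1, top Z: go to q_1, push Z → (q_1, 010011, Z)
  ε-move, top Z: go to q_2, push AZ → (q_2, 010011, AZ)
  read 0, top A: go to q_2, push AA → (q_2, 10011, AAZ)
  read 1, top A: go to q_2, push ε → (q_2, 0011, AZ)
  read 0, top A: go to q_2, push AA → (q_2, 011, AAZ)
  read 0, top A: go to q_2, push AA → (q_2, 11, AAAZ)
  read 1, top A: go to q_2, push ε → (q_2, 1, AAZ)
  read 1, top A: go to q_2, push ε → (q_2, ε, AZ)
All input consumed; M is in state q_2.

q_2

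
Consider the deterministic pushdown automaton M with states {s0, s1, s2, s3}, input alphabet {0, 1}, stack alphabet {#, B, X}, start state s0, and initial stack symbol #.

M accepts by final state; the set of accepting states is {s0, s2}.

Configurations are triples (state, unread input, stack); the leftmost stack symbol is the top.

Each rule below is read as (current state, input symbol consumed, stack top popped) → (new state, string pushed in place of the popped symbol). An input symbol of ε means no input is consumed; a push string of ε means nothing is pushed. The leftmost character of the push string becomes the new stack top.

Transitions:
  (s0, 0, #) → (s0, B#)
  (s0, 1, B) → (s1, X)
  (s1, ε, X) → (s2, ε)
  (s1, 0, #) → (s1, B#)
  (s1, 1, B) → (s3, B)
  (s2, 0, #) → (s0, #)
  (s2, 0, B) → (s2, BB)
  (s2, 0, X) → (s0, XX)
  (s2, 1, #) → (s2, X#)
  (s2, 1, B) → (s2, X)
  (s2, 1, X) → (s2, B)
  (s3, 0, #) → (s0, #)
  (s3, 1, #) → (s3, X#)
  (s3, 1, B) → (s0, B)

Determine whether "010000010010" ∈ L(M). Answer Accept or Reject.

(s0, 010000010010, #) ⊢ (s0, 10000010010, B#) ⊢ (s1, 0000010010, X#) ⊢ (s2, 0000010010, #) ⊢ (s0, 000010010, #) ⊢ (s0, 00010010, B#)
No transition applies at (s0, 00010010, B#); input not fully consumed.

Reject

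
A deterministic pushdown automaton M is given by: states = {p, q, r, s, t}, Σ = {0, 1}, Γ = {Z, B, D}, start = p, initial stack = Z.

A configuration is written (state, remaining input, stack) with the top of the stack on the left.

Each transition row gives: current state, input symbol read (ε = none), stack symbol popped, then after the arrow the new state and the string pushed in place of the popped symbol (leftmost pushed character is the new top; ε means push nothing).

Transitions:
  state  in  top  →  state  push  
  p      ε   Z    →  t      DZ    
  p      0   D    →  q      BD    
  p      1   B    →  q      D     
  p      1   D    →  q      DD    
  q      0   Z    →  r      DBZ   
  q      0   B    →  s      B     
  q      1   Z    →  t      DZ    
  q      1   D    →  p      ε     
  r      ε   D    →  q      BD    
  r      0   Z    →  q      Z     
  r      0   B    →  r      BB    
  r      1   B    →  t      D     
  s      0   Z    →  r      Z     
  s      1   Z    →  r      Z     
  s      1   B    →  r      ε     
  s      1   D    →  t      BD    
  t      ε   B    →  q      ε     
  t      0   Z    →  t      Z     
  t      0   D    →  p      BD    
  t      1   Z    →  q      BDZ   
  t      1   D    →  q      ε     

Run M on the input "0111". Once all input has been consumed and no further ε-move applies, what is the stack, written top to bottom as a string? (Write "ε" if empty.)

(p, 0111, Z) ⊢ (t, 0111, DZ) ⊢ (p, 111, BDZ) ⊢ (q, 11, DDZ) ⊢ (p, 1, DZ) ⊢ (q, ε, DDZ)
All input consumed in state q with stack DDZ.

DDZ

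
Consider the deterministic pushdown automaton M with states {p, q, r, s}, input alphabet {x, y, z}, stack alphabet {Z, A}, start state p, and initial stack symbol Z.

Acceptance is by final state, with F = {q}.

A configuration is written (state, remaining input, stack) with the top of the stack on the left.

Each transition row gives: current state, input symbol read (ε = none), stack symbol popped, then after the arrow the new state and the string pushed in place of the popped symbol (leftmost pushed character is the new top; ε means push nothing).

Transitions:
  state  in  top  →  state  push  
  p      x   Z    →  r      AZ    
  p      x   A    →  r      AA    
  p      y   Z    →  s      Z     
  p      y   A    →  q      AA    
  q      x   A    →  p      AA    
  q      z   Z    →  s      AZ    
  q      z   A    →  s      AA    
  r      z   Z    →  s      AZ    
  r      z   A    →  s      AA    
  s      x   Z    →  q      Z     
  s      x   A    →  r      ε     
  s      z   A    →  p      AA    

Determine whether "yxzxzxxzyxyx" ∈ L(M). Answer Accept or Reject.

(p, yxzxzxxzyxyx, Z)
  read y, top Z: go to s, push Z → (s, xzxzxxzyxyx, Z)
  read x, top Z: go to q, push Z → (q, zxzxxzyxyx, Z)
  read z, top Z: go to s, push AZ → (s, xzxxzyxyx, AZ)
  read x, top A: go to r, push ε → (r, zxxzyxyx, Z)
  read z, top Z: go to s, push AZ → (s, xxzyxyx, AZ)
  read x, top A: go to r, push ε → (r, xzyxyx, Z)
No transition applies at (r, xzyxyx, Z); input not fully consumed.

Reject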